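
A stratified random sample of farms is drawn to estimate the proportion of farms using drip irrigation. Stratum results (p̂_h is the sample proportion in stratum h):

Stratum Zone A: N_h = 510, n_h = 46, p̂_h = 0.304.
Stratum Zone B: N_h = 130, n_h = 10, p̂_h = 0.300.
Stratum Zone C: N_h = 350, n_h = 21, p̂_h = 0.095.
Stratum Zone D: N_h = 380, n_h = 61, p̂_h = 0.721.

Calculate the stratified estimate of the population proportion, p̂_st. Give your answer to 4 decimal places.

N = 1370; stratum weights W_h = N_h/N.
p̂_st = Σ W_h p̂_h = (510·0.304 + 130·0.300 + 350·0.095 + 380·0.721)/1370 = 0.36589

p̂_st ≈ 0.3659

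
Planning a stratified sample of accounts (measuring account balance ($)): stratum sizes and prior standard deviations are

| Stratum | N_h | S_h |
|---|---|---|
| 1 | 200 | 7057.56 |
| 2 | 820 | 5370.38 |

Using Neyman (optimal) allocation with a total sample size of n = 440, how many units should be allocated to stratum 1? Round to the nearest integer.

107

Neyman allocation: n_h = n · N_h S_h / Σ N_i S_i, with n = 440.
  stratum 1: N_h·S_h = 200·7057.56 = 1411512.00
  stratum 2: N_h·S_h = 820·5370.38 = 4403711.60
Σ N_h S_h = 5815223.60
n for stratum 1 = 440·1411512.00/5815223.60 = 106.800 → 107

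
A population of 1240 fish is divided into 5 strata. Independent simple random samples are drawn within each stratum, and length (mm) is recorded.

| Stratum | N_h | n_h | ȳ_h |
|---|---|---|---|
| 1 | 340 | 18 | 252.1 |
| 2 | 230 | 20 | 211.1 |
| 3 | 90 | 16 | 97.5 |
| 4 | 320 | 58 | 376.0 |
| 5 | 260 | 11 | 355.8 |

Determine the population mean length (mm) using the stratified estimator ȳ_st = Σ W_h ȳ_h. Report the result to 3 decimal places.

N = Σ N_h = 1240. Stratum weights W_h = N_h/N.
ȳ_st = (340·252.1 + 230·211.1 + 90·97.5 + 320·376.0 + 260·355.8) / 1240 = 286.99194

ȳ_st ≈ 286.992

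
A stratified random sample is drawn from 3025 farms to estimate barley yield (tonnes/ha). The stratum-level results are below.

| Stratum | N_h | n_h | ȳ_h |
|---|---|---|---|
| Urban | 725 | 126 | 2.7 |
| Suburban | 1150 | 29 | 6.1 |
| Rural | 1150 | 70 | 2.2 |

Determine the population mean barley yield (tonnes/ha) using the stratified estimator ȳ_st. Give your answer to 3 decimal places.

N = Σ N_h = 3025. Stratum weights W_h = N_h/N.
ȳ_st = (725·2.7 + 1150·6.1 + 1150·2.2) / 3025 = 3.80248

ȳ_st ≈ 3.802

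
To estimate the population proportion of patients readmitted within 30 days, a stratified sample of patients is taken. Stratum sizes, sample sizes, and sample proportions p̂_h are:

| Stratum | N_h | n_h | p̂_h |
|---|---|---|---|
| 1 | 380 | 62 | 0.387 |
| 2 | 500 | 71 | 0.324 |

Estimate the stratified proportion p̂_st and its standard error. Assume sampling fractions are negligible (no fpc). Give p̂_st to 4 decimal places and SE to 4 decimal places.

N = 880; stratum weights W_h = N_h/N.
p̂_st = Σ W_h p̂_h = (380·0.387 + 500·0.324)/880 = 0.35120
V̂(p̂_st) = Σ W_h² p̂_h(1−p̂_h)/(n_h−1):
  stratum 1: (380/880)²·0.387·0.613/61 = 0.000725176
  stratum 2: (500/880)²·0.324·0.676/70 = 0.00101011
V̂(p̂_st) = 0.00173529; SE = √V̂ = 0.0416568

p̂_st ≈ 0.3512, SE ≈ 0.0417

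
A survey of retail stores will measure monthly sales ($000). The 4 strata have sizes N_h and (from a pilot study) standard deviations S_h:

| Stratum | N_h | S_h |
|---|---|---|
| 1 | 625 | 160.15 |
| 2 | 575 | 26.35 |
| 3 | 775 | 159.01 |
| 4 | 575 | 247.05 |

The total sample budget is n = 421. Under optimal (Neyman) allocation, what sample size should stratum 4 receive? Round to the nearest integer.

157

Neyman allocation: n_h = n · N_h S_h / Σ N_i S_i, with n = 421.
  stratum 1: N_h·S_h = 625·160.15 = 100093.75
  stratum 2: N_h·S_h = 575·26.35 = 15151.25
  stratum 3: N_h·S_h = 775·159.01 = 123232.75
  stratum 4: N_h·S_h = 575·247.05 = 142053.75
Σ N_h S_h = 380531.50
n for stratum 4 = 421·142053.75/380531.50 = 157.161 → 157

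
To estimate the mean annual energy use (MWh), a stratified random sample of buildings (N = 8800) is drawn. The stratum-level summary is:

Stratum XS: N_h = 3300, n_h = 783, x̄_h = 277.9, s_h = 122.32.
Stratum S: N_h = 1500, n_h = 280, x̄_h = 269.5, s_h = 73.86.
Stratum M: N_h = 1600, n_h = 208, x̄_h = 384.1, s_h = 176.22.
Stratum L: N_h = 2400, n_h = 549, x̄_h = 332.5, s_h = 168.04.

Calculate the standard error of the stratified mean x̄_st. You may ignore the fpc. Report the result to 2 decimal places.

SE(x̄_st) ≈ 3.47

V̂(x̄_st) = Σ W_h² s_h²/n_h, with W_h = N_h/N and N = 8800:
  stratum XS: (3300/8800)²·122.32²/783 = 2.68717
  stratum S: (1500/8800)²·73.86²/280 = 0.56608
  stratum M: (1600/8800)²·176.22²/208 = 4.93539
  stratum L: (2400/8800)²·168.04²/549 = 3.82569
V̂(x̄_st) = 12.0143
SE(x̄_st) = √12.0143 = 3.46617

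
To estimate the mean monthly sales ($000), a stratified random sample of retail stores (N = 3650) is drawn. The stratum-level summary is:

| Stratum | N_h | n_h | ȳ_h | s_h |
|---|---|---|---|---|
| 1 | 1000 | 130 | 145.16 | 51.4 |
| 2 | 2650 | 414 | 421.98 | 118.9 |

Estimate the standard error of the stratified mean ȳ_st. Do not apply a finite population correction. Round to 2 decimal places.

SE(ȳ_st) ≈ 4.42

V̂(ȳ_st) = Σ W_h² s_h²/n_h, with W_h = N_h/N and N = 3650:
  stratum 1: (1000/3650)²·51.4²/130 = 1.52545
  stratum 2: (2650/3650)²·118.9²/414 = 17.9999
V̂(ȳ_st) = 19.5253
SE(ȳ_st) = √19.5253 = 4.41875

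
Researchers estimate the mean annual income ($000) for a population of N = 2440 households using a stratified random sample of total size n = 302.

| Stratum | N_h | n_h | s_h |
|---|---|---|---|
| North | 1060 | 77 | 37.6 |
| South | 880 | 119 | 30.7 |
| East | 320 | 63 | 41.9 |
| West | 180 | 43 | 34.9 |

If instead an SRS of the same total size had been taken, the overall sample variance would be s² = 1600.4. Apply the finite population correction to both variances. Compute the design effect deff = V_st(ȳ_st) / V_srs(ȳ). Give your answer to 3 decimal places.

deff ≈ 0.992

V̂(ȳ_st) = Σ W_h² (1 − n_h/N_h) s_h²/n_h, with W_h = N_h/N and N = 2440:
  stratum North: (1060/2440)²·(1 − 77/1060)·37.6²/77 = 3.2134
  stratum South: (880/2440)²·(1 − 119/880)·30.7²/119 = 0.890876
  stratum East: (320/2440)²·(1 − 63/320)·41.9²/63 = 0.384938
  stratum West: (180/2440)²·(1 − 43/180)·34.9²/43 = 0.117326
V_st = 4.60654
V_srs = (1 − 302/2440)·1600.4/302 = 4.64344
deff = V_st / V_srs = 4.60654/4.64344 = 0.9921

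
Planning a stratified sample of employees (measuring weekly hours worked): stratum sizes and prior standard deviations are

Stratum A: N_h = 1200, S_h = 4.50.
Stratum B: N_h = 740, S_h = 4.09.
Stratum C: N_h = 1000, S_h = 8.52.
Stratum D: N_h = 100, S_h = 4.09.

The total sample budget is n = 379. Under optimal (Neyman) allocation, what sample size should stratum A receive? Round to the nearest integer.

118

Neyman allocation: n_h = n · N_h S_h / Σ N_i S_i, with n = 379.
  stratum A: N_h·S_h = 1200·4.50 = 5400.00
  stratum B: N_h·S_h = 740·4.09 = 3026.60
  stratum C: N_h·S_h = 1000·8.52 = 8520.00
  stratum D: N_h·S_h = 100·4.09 = 409.00
Σ N_h S_h = 17355.60
n for stratum A = 379·5400.00/17355.60 = 117.922 → 118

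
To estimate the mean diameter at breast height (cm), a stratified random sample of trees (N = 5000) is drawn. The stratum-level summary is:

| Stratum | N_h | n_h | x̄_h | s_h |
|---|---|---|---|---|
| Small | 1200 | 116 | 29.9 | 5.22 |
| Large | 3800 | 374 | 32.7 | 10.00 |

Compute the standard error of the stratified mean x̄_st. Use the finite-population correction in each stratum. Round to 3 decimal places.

V̂(x̄_st) = Σ W_h² (1 − n_h/N_h) s_h²/n_h, with W_h = N_h/N and N = 5000:
  stratum Small: (1200/5000)²·(1 − 116/1200)·5.22²/116 = 0.0122223
  stratum Large: (3800/5000)²·(1 − 374/3800)·10.00²/374 = 0.139239
V̂(x̄_st) = 0.151461
SE(x̄_st) = √0.151461 = 0.38918

SE(x̄_st) ≈ 0.389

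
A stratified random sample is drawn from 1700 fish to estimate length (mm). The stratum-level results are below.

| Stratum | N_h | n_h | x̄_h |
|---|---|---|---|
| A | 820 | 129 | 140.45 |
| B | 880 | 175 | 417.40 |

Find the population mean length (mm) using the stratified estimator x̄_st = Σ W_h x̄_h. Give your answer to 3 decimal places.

N = Σ N_h = 1700. Stratum weights W_h = N_h/N.
x̄_st = (820·140.45 + 880·417.40) / 1700 = 283.81235

x̄_st ≈ 283.812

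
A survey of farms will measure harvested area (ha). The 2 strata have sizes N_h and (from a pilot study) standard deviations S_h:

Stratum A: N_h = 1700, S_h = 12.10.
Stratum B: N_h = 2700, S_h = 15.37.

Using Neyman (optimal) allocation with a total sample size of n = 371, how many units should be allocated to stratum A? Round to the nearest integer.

Neyman allocation: n_h = n · N_h S_h / Σ N_i S_i, with n = 371.
  stratum A: N_h·S_h = 1700·12.10 = 20570.00
  stratum B: N_h·S_h = 2700·15.37 = 41499.00
Σ N_h S_h = 62069.00
n for stratum A = 371·20570.00/62069.00 = 122.951 → 123

123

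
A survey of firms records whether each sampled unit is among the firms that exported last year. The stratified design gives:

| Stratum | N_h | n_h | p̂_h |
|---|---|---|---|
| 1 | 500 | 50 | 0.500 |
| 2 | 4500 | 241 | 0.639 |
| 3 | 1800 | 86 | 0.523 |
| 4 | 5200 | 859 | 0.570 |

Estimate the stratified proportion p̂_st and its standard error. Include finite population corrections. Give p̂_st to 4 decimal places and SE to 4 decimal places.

N = 12000; stratum weights W_h = N_h/N.
p̂_st = Σ W_h p̂_h = (500·0.500 + 4500·0.639 + 1800·0.523 + 5200·0.570)/12000 = 0.58591
V̂(p̂_st) = Σ W_h² (1 − n_h/N_h) p̂_h(1−p̂_h)/(n_h−1):
  stratum 1: (500/12000)²·(1 − 50/500)·0.500·0.500/49 = 7.97194e-06
  stratum 2: (4500/12000)²·(1 − 241/4500)·0.639·0.361/240 = 0.000127925
  stratum 3: (1800/12000)²·(1 − 86/1800)·0.523·0.477/85 = 6.28814e-05
  stratum 4: (5200/12000)²·(1 − 859/5200)·0.570·0.430/858 = 4.47803e-05
V̂(p̂_st) = 0.000243558; SE = √V̂ = 0.0156064

p̂_st ≈ 0.5859, SE ≈ 0.0156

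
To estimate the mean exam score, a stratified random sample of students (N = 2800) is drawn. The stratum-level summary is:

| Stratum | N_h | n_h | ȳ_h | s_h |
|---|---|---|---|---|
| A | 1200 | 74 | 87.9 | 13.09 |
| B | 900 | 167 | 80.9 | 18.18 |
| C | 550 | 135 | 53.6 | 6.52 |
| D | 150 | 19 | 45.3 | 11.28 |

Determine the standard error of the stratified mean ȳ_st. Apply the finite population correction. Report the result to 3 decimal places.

SE(ȳ_st) ≈ 0.769

V̂(ȳ_st) = Σ W_h² (1 − n_h/N_h) s_h²/n_h, with W_h = N_h/N and N = 2800:
  stratum A: (1200/2800)²·(1 − 74/1200)·13.09²/74 = 0.399072
  stratum B: (900/2800)²·(1 − 167/900)·18.18²/167 = 0.166534
  stratum C: (550/2800)²·(1 − 135/550)·6.52²/135 = 0.00916761
  stratum D: (150/2800)²·(1 − 19/150)·11.28²/19 = 0.0167846
V̂(ȳ_st) = 0.591558
SE(ȳ_st) = √0.591558 = 0.769128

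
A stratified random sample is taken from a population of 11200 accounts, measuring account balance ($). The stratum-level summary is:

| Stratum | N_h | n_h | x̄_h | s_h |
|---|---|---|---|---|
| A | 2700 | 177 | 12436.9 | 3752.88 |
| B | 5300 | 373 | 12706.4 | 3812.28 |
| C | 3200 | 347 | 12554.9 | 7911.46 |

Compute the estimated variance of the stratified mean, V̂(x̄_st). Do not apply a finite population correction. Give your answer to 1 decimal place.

V̂(x̄_st) = Σ W_h² s_h²/n_h, with W_h = N_h/N and N = 11200:
  stratum A: (2700/11200)²·3752.88²/177 = 4624.32
  stratum B: (5300/11200)²·3812.28²/373 = 8725.22
  stratum C: (3200/11200)²·7911.46²/347 = 14724.7
V̂(x̄_st) = 28074.3

V̂(x̄_st) ≈ 28074.3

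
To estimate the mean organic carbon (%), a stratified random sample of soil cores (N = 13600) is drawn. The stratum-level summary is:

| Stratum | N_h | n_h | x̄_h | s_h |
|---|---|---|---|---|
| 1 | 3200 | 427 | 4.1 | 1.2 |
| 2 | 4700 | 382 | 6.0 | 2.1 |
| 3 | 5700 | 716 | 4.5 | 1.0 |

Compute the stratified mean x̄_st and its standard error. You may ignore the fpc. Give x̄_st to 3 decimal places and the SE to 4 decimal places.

x̄_st = Σ W_h x̄_h = (3200·4.1 + 4700·6.0 + 5700·4.5)/13600 = 4.92426
V̂(x̄_st) = Σ W_h² s_h²/n_h, with W_h = N_h/N and N = 13600:
  stratum 1: (3200/13600)²·1.2²/427 = 0.000186705
  stratum 2: (4700/13600)²·2.1²/382 = 0.00137877
  stratum 3: (5700/13600)²·1.0²/716 = 0.000245335
V̂(x̄_st) = 0.00181081
SE(x̄_st) = √0.00181081 = 0.0425537

x̄_st ≈ 4.924, SE ≈ 0.0426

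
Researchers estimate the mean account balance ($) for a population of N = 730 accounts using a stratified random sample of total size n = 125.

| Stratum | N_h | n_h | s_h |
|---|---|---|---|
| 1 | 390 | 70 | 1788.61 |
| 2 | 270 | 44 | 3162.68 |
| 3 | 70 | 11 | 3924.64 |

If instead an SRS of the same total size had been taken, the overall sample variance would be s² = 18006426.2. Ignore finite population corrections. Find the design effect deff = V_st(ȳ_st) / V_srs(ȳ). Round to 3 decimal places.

V̂(ȳ_st) = Σ W_h² s_h²/n_h, with W_h = N_h/N and N = 730:
  stratum 1: (390/730)²·1788.61²/70 = 13044.2
  stratum 2: (270/730)²·3162.68²/44 = 31098.5
  stratum 3: (70/730)²·3924.64²/11 = 12875.3
V_st = 57018
V_srs = s²/n = 18006426.2/125 = 144051
deff = V_st / V_srs = 57018/144051 = 0.3958

deff ≈ 0.396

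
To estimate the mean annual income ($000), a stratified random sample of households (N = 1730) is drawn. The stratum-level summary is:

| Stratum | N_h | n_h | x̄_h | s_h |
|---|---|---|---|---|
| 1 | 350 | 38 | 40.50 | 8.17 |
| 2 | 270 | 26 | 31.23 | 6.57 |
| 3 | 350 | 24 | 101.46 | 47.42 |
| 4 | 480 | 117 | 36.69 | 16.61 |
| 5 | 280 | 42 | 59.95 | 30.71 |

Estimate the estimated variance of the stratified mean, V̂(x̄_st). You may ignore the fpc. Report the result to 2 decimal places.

V̂(x̄_st) ≈ 4.72

V̂(x̄_st) = Σ W_h² s_h²/n_h, with W_h = N_h/N and N = 1730:
  stratum 1: (350/1730)²·8.17²/38 = 0.0718959
  stratum 2: (270/1730)²·6.57²/26 = 0.0404383
  stratum 3: (350/1730)²·47.42²/24 = 3.83491
  stratum 4: (480/1730)²·16.61²/117 = 0.181528
  stratum 5: (280/1730)²·30.71²/42 = 0.588212
V̂(x̄_st) = 4.71699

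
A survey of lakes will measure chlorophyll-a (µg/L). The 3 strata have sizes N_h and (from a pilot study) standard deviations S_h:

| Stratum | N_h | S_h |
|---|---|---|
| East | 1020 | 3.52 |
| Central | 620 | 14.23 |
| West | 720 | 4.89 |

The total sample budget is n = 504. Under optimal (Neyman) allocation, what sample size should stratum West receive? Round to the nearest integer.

Neyman allocation: n_h = n · N_h S_h / Σ N_i S_i, with n = 504.
  stratum East: N_h·S_h = 1020·3.52 = 3590.40
  stratum Central: N_h·S_h = 620·14.23 = 8822.60
  stratum West: N_h·S_h = 720·4.89 = 3520.80
Σ N_h S_h = 15933.80
n for stratum West = 504·3520.80/15933.80 = 111.366 → 111

111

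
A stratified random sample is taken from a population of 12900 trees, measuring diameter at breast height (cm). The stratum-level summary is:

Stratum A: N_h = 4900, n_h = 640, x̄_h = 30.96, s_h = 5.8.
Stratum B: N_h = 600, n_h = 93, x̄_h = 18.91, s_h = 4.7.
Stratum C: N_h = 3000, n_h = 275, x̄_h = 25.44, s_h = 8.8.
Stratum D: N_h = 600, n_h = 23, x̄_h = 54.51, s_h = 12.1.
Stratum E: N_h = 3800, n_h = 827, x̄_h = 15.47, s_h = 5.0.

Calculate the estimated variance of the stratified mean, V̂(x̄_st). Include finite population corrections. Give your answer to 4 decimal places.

V̂(x̄_st) ≈ 0.0362

V̂(x̄_st) = Σ W_h² (1 − n_h/N_h) s_h²/n_h, with W_h = N_h/N and N = 12900:
  stratum A: (4900/12900)²·(1 − 640/4900)·5.8²/640 = 0.00659329
  stratum B: (600/12900)²·(1 − 93/600)·4.7²/93 = 0.000434203
  stratum C: (3000/12900)²·(1 − 275/3000)·8.8²/275 = 0.0138338
  stratum D: (600/12900)²·(1 − 23/600)·12.1²/23 = 0.0132431
  stratum E: (3800/12900)²·(1 − 827/3800)·5.0²/827 = 0.00205227
V̂(x̄_st) = 0.0361567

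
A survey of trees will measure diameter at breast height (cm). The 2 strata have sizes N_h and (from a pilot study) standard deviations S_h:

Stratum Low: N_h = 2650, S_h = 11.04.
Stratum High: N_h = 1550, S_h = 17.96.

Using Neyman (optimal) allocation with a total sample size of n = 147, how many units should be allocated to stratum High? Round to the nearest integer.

72

Neyman allocation: n_h = n · N_h S_h / Σ N_i S_i, with n = 147.
  stratum Low: N_h·S_h = 2650·11.04 = 29256.00
  stratum High: N_h·S_h = 1550·17.96 = 27838.00
Σ N_h S_h = 57094.00
n for stratum High = 147·27838.00/57094.00 = 71.675 → 72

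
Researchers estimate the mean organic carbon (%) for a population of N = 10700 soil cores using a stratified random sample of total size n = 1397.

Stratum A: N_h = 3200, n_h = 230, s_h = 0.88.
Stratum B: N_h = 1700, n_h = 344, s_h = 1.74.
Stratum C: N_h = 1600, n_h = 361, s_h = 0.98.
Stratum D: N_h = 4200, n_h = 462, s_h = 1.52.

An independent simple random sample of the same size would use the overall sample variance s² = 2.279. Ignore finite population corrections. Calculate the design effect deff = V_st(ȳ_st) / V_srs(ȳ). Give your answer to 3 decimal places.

V̂(ȳ_st) = Σ W_h² s_h²/n_h, with W_h = N_h/N and N = 10700:
  stratum A: (3200/10700)²·0.88²/230 = 0.000301141
  stratum B: (1700/10700)²·1.74²/344 = 0.000222162
  stratum C: (1600/10700)²·0.98²/361 = 5.94864e-05
  stratum D: (4200/10700)²·1.52²/462 = 0.000770506
V_st = 0.0013533
V_srs = s²/n = 2.279/1397 = 0.00163135
deff = V_st / V_srs = 0.0013533/0.00163135 = 0.8296

deff ≈ 0.830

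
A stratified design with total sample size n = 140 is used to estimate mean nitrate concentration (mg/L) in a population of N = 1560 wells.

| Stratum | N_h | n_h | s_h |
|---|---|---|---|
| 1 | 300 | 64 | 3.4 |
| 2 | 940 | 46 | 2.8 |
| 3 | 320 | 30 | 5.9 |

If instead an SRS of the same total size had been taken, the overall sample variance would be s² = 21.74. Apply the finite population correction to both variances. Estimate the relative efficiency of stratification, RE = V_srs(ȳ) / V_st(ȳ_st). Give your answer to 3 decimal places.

V̂(ȳ_st) = Σ W_h² (1 − n_h/N_h) s_h²/n_h, with W_h = N_h/N and N = 1560:
  stratum 1: (300/1560)²·(1 − 64/300)·3.4²/64 = 0.00525487
  stratum 2: (940/1560)²·(1 − 46/940)·2.8²/46 = 0.0588538
  stratum 3: (320/1560)²·(1 − 30/320)·5.9²/30 = 0.0442468
V_st = 0.108355
V_srs = (1 − 140/1560)·21.74/140 = 0.14135
Relative efficiency = V_srs / V_st = 0.14135/0.108355 = 1.3045

RE ≈ 1.305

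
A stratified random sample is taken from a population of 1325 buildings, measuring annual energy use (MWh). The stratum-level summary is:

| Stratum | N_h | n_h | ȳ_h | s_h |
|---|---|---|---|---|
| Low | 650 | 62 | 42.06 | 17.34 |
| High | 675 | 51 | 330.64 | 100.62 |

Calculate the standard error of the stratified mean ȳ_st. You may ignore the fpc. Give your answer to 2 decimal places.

SE(ȳ_st) ≈ 7.26

V̂(ȳ_st) = Σ W_h² s_h²/n_h, with W_h = N_h/N and N = 1325:
  stratum Low: (650/1325)²·17.34²/62 = 1.16708
  stratum High: (675/1325)²·100.62²/51 = 51.5198
V̂(ȳ_st) = 52.6869
SE(ȳ_st) = √52.6869 = 7.25857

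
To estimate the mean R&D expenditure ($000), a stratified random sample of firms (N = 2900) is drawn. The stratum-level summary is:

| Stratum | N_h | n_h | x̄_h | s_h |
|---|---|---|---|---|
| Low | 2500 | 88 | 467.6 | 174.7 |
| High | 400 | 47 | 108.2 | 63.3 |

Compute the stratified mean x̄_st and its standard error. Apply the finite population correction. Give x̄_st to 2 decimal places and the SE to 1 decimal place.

x̄_st = Σ W_h x̄_h = (2500·467.6 + 400·108.2)/2900 = 418.02759
V̂(x̄_st) = Σ W_h² (1 − n_h/N_h) s_h²/n_h, with W_h = N_h/N and N = 2900:
  stratum Low: (2500/2900)²·(1 − 88/2500)·174.7²/88 = 248.671
  stratum High: (400/2900)²·(1 − 47/400)·63.3²/47 = 1.43136
V̂(x̄_st) = 250.102
SE(x̄_st) = √250.102 = 15.8146

x̄_st ≈ 418.03, SE ≈ 15.8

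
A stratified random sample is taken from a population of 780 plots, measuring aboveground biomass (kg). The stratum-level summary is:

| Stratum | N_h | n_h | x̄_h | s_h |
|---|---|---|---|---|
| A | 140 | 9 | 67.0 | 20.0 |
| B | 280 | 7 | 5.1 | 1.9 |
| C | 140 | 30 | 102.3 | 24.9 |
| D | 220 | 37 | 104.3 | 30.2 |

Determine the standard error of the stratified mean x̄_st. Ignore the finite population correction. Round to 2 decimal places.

V̂(x̄_st) = Σ W_h² s_h²/n_h, with W_h = N_h/N and N = 780:
  stratum A: (140/780)²·20.0²/9 = 1.43181
  stratum B: (280/780)²·1.9²/7 = 0.0664563
  stratum C: (140/780)²·24.9²/30 = 0.665801
  stratum D: (220/780)²·30.2²/37 = 1.96096
V̂(x̄_st) = 4.12502
SE(x̄_st) = √4.12502 = 2.03101

SE(x̄_st) ≈ 2.03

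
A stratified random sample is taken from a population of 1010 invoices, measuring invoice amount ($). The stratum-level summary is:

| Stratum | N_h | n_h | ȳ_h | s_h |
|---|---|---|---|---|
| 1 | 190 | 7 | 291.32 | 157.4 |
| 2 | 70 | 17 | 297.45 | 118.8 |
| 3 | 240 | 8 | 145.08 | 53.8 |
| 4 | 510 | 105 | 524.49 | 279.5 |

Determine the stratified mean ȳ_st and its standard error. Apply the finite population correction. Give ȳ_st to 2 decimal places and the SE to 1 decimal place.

ȳ_st = Σ W_h ȳ_h = (190·291.32 + 70·297.45 + 240·145.08 + 510·524.49)/1010 = 374.73406
V̂(ȳ_st) = Σ W_h² (1 − n_h/N_h) s_h²/n_h, with W_h = N_h/N and N = 1010:
  stratum 1: (190/1010)²·(1 − 7/190)·157.4²/7 = 120.635
  stratum 2: (70/1010)²·(1 − 17/70)·118.8²/17 = 3.01936
  stratum 3: (240/1010)²·(1 − 8/240)·53.8²/8 = 19.7484
  stratum 4: (510/1010)²·(1 − 105/510)·279.5²/105 = 150.646
V̂(ȳ_st) = 294.048
SE(ȳ_st) = √294.048 = 17.1478

ȳ_st ≈ 374.73, SE ≈ 17.1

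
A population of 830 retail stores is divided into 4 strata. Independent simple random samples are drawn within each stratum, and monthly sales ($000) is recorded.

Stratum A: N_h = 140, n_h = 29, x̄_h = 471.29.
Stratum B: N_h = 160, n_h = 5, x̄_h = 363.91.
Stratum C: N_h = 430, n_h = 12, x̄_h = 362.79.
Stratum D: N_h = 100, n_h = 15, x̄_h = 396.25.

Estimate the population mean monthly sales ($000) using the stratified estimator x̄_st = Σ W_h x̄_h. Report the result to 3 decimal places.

x̄_st ≈ 385.338

N = Σ N_h = 830. Stratum weights W_h = N_h/N.
x̄_st = (140·471.29 + 160·363.91 + 430·362.79 + 100·396.25) / 830 = 385.33843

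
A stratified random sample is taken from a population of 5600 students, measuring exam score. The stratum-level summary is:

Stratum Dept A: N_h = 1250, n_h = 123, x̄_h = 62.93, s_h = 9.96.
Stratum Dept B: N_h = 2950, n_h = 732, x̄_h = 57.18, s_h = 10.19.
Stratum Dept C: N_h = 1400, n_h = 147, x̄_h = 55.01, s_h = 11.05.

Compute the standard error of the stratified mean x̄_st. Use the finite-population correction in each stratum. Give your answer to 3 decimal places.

V̂(x̄_st) = Σ W_h² (1 − n_h/N_h) s_h²/n_h, with W_h = N_h/N and N = 5600:
  stratum Dept A: (1250/5600)²·(1 − 123/1250)·9.96²/123 = 0.0362303
  stratum Dept B: (2950/5600)²·(1 − 732/2950)·10.19²/732 = 0.0295968
  stratum Dept C: (1400/5600)²·(1 − 147/1400)·11.05²/147 = 0.0464633
V̂(x̄_st) = 0.11229
SE(x̄_st) = √0.11229 = 0.335098

SE(x̄_st) ≈ 0.335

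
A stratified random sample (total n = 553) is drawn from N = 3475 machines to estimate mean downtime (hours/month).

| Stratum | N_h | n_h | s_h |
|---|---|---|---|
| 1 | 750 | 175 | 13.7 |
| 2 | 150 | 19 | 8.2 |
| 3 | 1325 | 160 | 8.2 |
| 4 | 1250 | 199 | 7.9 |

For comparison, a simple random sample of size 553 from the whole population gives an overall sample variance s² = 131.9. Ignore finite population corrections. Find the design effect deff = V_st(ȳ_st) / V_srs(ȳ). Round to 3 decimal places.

deff ≈ 0.663

V̂(ȳ_st) = Σ W_h² s_h²/n_h, with W_h = N_h/N and N = 3475:
  stratum 1: (750/3475)²·13.7²/175 = 0.0499593
  stratum 2: (150/3475)²·8.2²/19 = 0.00659397
  stratum 3: (1325/3475)²·8.2²/160 = 0.0610984
  stratum 4: (1250/3475)²·7.9²/199 = 0.04058
V_st = 0.158232
V_srs = s²/n = 131.9/553 = 0.238517
deff = V_st / V_srs = 0.158232/0.238517 = 0.6634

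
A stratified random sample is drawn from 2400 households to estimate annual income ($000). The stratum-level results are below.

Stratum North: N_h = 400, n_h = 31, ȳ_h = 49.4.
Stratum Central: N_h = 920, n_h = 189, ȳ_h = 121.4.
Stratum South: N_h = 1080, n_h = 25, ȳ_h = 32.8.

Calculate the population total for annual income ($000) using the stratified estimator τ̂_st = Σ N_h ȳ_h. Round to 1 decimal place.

τ̂_st ≈ 166872.0

τ̂_st = Σ N_h ȳ_h = 400·49.4 + 920·121.4 + 1080·32.8 = 166872.0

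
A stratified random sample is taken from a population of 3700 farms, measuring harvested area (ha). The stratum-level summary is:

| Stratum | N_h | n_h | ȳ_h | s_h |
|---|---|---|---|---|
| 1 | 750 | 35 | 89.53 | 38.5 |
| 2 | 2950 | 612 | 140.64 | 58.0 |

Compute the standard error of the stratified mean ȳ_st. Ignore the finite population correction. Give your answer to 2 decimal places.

SE(ȳ_st) ≈ 2.29

V̂(ȳ_st) = Σ W_h² s_h²/n_h, with W_h = N_h/N and N = 3700:
  stratum 1: (750/3700)²·38.5²/35 = 1.74009
  stratum 2: (2950/3700)²·58.0²/612 = 3.49418
V̂(ȳ_st) = 5.23427
SE(ȳ_st) = √5.23427 = 2.28785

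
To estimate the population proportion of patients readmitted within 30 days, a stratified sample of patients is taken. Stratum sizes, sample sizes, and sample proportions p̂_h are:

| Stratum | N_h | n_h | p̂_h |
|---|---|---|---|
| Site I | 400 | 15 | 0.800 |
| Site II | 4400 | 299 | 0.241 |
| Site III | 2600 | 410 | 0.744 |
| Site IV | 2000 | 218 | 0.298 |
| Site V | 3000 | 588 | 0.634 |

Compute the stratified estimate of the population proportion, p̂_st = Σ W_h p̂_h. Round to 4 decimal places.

p̂_st ≈ 0.4688

N = 12400; stratum weights W_h = N_h/N.
p̂_st = Σ W_h p̂_h = (400·0.800 + 4400·0.241 + 2600·0.744 + 2000·0.298 + 3000·0.634)/12400 = 0.46877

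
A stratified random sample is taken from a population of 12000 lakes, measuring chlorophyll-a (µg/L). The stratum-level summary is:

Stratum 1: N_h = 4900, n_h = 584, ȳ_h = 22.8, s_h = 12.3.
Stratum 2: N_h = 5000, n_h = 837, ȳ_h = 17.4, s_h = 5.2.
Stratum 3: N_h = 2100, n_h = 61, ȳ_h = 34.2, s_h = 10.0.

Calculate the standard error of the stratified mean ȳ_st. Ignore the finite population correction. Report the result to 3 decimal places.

SE(ȳ_st) ≈ 0.315

V̂(ȳ_st) = Σ W_h² s_h²/n_h, with W_h = N_h/N and N = 12000:
  stratum 1: (4900/12000)²·12.3²/584 = 0.0431944
  stratum 2: (5000/12000)²·5.2²/837 = 0.00560866
  stratum 3: (2100/12000)²·10.0²/61 = 0.0502049
V̂(ȳ_st) = 0.0990079
SE(ȳ_st) = √0.0990079 = 0.314655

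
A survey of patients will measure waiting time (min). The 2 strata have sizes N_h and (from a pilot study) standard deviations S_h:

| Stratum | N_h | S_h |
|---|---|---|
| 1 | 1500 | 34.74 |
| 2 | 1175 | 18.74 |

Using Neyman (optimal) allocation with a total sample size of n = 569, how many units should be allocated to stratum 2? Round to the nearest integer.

169

Neyman allocation: n_h = n · N_h S_h / Σ N_i S_i, with n = 569.
  stratum 1: N_h·S_h = 1500·34.74 = 52110.00
  stratum 2: N_h·S_h = 1175·18.74 = 22019.50
Σ N_h S_h = 74129.50
n for stratum 2 = 569·22019.50/74129.50 = 169.016 → 169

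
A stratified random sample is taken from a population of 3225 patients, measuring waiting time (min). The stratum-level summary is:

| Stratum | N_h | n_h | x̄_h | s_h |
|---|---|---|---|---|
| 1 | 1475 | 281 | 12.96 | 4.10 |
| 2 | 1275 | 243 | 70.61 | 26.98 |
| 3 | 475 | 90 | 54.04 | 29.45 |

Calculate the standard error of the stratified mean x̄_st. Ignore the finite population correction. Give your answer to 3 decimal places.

SE(x̄_st) ≈ 0.831

V̂(x̄_st) = Σ W_h² s_h²/n_h, with W_h = N_h/N and N = 3225:
  stratum 1: (1475/3225)²·4.10²/281 = 0.0125137
  stratum 2: (1275/3225)²·26.98²/243 = 0.468208
  stratum 3: (475/3225)²·29.45²/90 = 0.209053
V̂(x̄_st) = 0.689774
SE(x̄_st) = √0.689774 = 0.830526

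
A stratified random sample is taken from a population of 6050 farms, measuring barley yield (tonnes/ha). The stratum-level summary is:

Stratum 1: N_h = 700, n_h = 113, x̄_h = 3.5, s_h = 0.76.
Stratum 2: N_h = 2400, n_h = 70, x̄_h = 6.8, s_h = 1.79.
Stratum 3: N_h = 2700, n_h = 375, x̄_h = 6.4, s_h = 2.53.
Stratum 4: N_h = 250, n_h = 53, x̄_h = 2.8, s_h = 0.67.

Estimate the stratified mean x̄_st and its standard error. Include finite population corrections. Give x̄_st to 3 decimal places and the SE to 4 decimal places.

x̄_st = Σ W_h x̄_h = (700·3.5 + 2400·6.8 + 2700·6.4 + 250·2.8)/6050 = 6.07438
V̂(x̄_st) = Σ W_h² (1 − n_h/N_h) s_h²/n_h, with W_h = N_h/N and N = 6050:
  stratum 1: (700/6050)²·(1 − 113/700)·0.76²/113 = 5.73818e-05
  stratum 2: (2400/6050)²·(1 − 70/2400)·1.79²/70 = 0.00699301
  stratum 3: (2700/6050)²·(1 − 375/2700)·2.53²/375 = 0.00292742
  stratum 4: (250/6050)²·(1 − 53/250)·0.67²/53 = 1.13964e-05
V̂(x̄_st) = 0.00998922
SE(x̄_st) = √0.00998922 = 0.0999461

x̄_st ≈ 6.074, SE ≈ 0.0999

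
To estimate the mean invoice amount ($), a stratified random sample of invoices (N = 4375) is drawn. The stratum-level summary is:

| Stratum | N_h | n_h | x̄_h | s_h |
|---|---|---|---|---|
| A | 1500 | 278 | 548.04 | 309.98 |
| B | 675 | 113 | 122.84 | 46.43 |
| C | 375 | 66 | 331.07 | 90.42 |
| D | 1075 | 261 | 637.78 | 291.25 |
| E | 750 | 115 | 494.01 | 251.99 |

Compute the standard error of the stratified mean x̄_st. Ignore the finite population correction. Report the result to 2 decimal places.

V̂(x̄_st) = Σ W_h² s_h²/n_h, with W_h = N_h/N and N = 4375:
  stratum A: (1500/4375)²·309.98²/278 = 40.6302
  stratum B: (675/4375)²·46.43²/113 = 0.45412
  stratum C: (375/4375)²·90.42²/66 = 0.910105
  stratum D: (1075/4375)²·291.25²/261 = 19.6224
  stratum E: (750/4375)²·251.99²/115 = 16.2269
V̂(x̄_st) = 77.8437
SE(x̄_st) = √77.8437 = 8.82291

SE(x̄_st) ≈ 8.82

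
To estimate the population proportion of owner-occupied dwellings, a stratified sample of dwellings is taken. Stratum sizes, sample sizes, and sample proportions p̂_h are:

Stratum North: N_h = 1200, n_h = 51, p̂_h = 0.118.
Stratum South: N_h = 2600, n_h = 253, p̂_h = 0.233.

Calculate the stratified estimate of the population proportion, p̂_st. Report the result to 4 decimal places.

N = 3800; stratum weights W_h = N_h/N.
p̂_st = Σ W_h p̂_h = (1200·0.118 + 2600·0.233)/3800 = 0.19668

p̂_st ≈ 0.1967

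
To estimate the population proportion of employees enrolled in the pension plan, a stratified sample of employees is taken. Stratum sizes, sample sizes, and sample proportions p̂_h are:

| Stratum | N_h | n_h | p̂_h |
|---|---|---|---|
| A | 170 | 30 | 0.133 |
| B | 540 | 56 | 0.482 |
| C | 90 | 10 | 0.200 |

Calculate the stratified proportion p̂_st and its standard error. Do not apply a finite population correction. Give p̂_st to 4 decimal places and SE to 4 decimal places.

N = 800; stratum weights W_h = N_h/N.
p̂_st = Σ W_h p̂_h = (170·0.133 + 540·0.482 + 90·0.200)/800 = 0.37611
V̂(p̂_st) = Σ W_h² p̂_h(1−p̂_h)/(n_h−1):
  stratum A: (170/800)²·0.133·0.867/29 = 0.000179552
  stratum B: (540/800)²·0.482·0.518/55 = 0.00206834
  stratum C: (90/800)²·0.200·0.800/9 = 0.000225
V̂(p̂_st) = 0.00247289; SE = √V̂ = 0.0497282

p̂_st ≈ 0.3761, SE ≈ 0.0497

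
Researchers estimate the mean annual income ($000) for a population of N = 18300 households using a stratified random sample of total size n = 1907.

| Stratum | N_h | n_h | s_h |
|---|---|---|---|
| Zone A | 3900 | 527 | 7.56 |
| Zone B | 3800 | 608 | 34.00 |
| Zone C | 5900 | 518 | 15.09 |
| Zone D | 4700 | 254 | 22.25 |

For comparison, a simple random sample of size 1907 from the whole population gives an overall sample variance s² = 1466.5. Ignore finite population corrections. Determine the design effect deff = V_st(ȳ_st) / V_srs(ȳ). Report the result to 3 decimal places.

V̂(ȳ_st) = Σ W_h² s_h²/n_h, with W_h = N_h/N and N = 18300:
  stratum Zone A: (3900/18300)²·7.56²/527 = 0.00492561
  stratum Zone B: (3800/18300)²·34.00²/608 = 0.0819821
  stratum Zone C: (5900/18300)²·15.09²/518 = 0.0456931
  stratum Zone D: (4700/18300)²·22.25²/254 = 0.128564
V_st = 0.261165
V_srs = s²/n = 1466.5/1907 = 0.769009
deff = V_st / V_srs = 0.261165/0.769009 = 0.3396

deff ≈ 0.340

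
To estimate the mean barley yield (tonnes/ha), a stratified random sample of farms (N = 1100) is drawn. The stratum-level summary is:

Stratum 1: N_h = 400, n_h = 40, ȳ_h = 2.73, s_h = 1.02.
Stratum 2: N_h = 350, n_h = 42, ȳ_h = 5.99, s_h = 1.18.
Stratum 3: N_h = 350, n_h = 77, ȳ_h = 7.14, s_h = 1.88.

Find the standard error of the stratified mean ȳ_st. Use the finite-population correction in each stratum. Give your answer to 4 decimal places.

V̂(ȳ_st) = Σ W_h² (1 − n_h/N_h) s_h²/n_h, with W_h = N_h/N and N = 1100:
  stratum 1: (400/1100)²·(1 − 40/400)·1.02²/40 = 0.0030954
  stratum 2: (350/1100)²·(1 − 42/350)·1.18²/42 = 0.00295358
  stratum 3: (350/1100)²·(1 − 77/350)·1.88²/77 = 0.00362469
V̂(ȳ_st) = 0.00967367
SE(ȳ_st) = √0.00967367 = 0.0983548

SE(ȳ_st) ≈ 0.0984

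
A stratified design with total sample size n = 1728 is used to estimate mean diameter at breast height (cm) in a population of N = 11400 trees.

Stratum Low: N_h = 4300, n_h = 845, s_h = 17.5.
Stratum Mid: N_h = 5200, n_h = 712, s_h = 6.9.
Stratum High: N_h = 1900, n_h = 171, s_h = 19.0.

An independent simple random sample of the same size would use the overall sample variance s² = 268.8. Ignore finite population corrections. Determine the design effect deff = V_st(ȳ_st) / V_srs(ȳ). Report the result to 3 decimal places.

V̂(ȳ_st) = Σ W_h² s_h²/n_h, with W_h = N_h/N and N = 11400:
  stratum Low: (4300/11400)²·17.5²/845 = 0.051564
  stratum Mid: (5200/11400)²·6.9²/712 = 0.0139128
  stratum High: (1900/11400)²·19.0²/171 = 0.058642
V_st = 0.124119
V_srs = s²/n = 268.8/1728 = 0.155556
deff = V_st / V_srs = 0.124119/0.155556 = 0.7979

deff ≈ 0.798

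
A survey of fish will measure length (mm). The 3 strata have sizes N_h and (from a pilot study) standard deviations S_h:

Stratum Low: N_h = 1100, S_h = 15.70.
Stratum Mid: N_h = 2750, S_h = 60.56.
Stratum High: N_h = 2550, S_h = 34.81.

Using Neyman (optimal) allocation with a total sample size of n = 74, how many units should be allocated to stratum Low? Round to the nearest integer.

Neyman allocation: n_h = n · N_h S_h / Σ N_i S_i, with n = 74.
  stratum Low: N_h·S_h = 1100·15.70 = 17270.00
  stratum Mid: N_h·S_h = 2750·60.56 = 166540.00
  stratum High: N_h·S_h = 2550·34.81 = 88765.50
Σ N_h S_h = 272575.50
n for stratum Low = 74·17270.00/272575.50 = 4.689 → 5

5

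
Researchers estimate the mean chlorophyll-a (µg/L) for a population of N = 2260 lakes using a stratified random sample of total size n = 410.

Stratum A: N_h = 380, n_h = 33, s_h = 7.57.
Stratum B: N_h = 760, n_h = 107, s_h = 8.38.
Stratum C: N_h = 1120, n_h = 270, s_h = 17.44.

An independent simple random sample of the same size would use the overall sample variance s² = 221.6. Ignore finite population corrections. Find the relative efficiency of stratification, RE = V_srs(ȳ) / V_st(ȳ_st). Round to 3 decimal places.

RE ≈ 1.351

V̂(ȳ_st) = Σ W_h² s_h²/n_h, with W_h = N_h/N and N = 2260:
  stratum A: (380/2260)²·7.57²/33 = 0.049094
  stratum B: (760/2260)²·8.38²/107 = 0.0742189
  stratum C: (1120/2260)²·17.44²/270 = 0.276661
V_st = 0.399974
V_srs = s²/n = 221.6/410 = 0.540488
Relative efficiency = V_srs / V_st = 0.540488/0.399974 = 1.3513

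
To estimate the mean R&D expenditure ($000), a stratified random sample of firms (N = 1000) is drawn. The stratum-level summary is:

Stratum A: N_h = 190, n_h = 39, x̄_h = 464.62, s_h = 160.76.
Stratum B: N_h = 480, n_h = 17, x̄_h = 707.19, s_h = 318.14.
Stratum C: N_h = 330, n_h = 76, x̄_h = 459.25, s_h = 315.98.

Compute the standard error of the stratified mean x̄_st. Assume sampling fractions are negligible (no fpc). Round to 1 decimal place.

SE(x̄_st) ≈ 39.2

V̂(x̄_st) = Σ W_h² s_h²/n_h, with W_h = N_h/N and N = 1000:
  stratum A: (190/1000)²·160.76²/39 = 23.9221
  stratum B: (480/1000)²·318.14²/17 = 1371.73
  stratum C: (330/1000)²·315.98²/76 = 143.065
V̂(x̄_st) = 1538.72
SE(x̄_st) = √1538.72 = 39.2265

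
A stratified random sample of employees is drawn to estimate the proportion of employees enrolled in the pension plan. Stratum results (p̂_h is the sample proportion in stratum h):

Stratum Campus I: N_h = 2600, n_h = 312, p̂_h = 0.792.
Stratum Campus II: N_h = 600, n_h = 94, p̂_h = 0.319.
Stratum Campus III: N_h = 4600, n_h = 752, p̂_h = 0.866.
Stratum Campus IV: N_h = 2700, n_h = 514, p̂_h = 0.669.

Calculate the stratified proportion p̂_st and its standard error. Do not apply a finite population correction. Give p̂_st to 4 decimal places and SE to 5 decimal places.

N = 10500; stratum weights W_h = N_h/N.
p̂_st = Σ W_h p̂_h = (2600·0.792 + 600·0.319 + 4600·0.866 + 2700·0.669)/10500 = 0.76576
V̂(p̂_st) = Σ W_h² p̂_h(1−p̂_h)/(n_h−1):
  stratum Campus I: (2600/10500)²·0.792·0.208/311 = 3.24785e-05
  stratum Campus II: (600/10500)²·0.319·0.681/93 = 7.62744e-06
  stratum Campus III: (4600/10500)²·0.866·0.134/751 = 2.96565e-05
  stratum Campus IV: (2700/10500)²·0.669·0.331/513 = 2.85421e-05
V̂(p̂_st) = 9.83045e-05; SE = √V̂ = 0.00991486

p̂_st ≈ 0.7658, SE ≈ 0.00991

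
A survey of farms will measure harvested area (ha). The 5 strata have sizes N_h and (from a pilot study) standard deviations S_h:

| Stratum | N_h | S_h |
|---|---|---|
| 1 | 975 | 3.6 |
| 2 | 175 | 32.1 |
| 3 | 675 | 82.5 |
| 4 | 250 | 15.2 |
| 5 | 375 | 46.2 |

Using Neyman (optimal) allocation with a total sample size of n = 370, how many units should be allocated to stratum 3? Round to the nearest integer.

Neyman allocation: n_h = n · N_h S_h / Σ N_i S_i, with n = 370.
  stratum 1: N_h·S_h = 975·3.6 = 3510.00
  stratum 2: N_h·S_h = 175·32.1 = 5617.50
  stratum 3: N_h·S_h = 675·82.5 = 55687.50
  stratum 4: N_h·S_h = 250·15.2 = 3800.00
  stratum 5: N_h·S_h = 375·46.2 = 17325.00
Σ N_h S_h = 85940.00
n for stratum 3 = 370·55687.50/85940.00 = 239.753 → 240

240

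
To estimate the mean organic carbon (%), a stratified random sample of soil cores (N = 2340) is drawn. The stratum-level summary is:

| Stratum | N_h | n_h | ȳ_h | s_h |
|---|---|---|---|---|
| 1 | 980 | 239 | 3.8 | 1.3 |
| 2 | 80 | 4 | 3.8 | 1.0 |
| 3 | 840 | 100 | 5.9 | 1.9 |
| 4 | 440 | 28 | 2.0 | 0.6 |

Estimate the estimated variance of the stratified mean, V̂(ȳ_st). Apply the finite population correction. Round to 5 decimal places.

V̂(ȳ_st) ≈ 0.00574

V̂(ȳ_st) = Σ W_h² (1 − n_h/N_h) s_h²/n_h, with W_h = N_h/N and N = 2340:
  stratum 1: (980/2340)²·(1 − 239/980)·1.3²/239 = 0.000937781
  stratum 2: (80/2340)²·(1 − 4/80)·1.0²/4 = 0.000277595
  stratum 3: (840/2340)²·(1 − 100/840)·1.9²/100 = 0.00409814
  stratum 4: (440/2340)²·(1 − 28/440)·0.6²/28 = 0.00042566
V̂(ȳ_st) = 0.00573917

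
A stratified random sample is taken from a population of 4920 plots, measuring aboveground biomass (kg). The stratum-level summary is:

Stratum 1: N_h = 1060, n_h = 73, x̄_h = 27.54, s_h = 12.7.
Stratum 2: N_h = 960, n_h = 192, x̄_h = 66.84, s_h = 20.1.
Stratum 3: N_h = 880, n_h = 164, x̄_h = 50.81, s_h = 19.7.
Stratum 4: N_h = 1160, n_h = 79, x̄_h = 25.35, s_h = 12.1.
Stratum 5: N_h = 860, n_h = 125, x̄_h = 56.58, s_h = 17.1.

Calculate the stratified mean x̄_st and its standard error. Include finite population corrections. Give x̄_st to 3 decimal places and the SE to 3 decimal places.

x̄_st = Σ W_h x̄_h = (1060·27.54 + 960·66.84 + 880·50.81 + 1160·25.35 + 860·56.58)/4920 = 43.93016
V̂(x̄_st) = Σ W_h² (1 − n_h/N_h) s_h²/n_h, with W_h = N_h/N and N = 4920:
  stratum 1: (1060/4920)²·(1 − 73/1060)·12.7²/73 = 0.0954943
  stratum 2: (960/4920)²·(1 − 192/960)·20.1²/192 = 0.0640904
  stratum 3: (880/4920)²·(1 − 164/880)·19.7²/164 = 0.0615962
  stratum 4: (1160/4920)²·(1 − 79/1160)·12.1²/79 = 0.0960057
  stratum 5: (860/4920)²·(1 − 125/860)·17.1²/125 = 0.0610855
V̂(x̄_st) = 0.378272
SE(x̄_st) = √0.378272 = 0.615038

x̄_st ≈ 43.930, SE ≈ 0.615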